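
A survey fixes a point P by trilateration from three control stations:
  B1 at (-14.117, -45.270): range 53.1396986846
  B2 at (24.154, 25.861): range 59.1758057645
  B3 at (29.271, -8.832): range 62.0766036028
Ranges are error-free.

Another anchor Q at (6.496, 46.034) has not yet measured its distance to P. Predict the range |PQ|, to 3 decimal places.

55.718

eq1: (x + 14.117)² + (y + 45.270)² = 53.1396986846²
eq2: (x − 24.154)² + (y − 25.861)² = 59.1758057645²
eq3: (x − 29.271)² + (y + 8.832)² = 62.0766036028²
eq2−eq3, eq2−eq1 (x²,y² cancel):
  10.234·x − 69.386·y = -669.140099
  -76.542·x − 142.262·y = 1674.403964
det = 10.234·-142.262 − -69.386·-76.542 = -6766.852520
x = (-669.140099·-142.262 − -69.386·1674.403964) / -6766.852520 = -31.236591
y = (10.234·1674.403964 − -669.140099·-76.542) / -6766.852520 = 5.036532
|P − Q| = √((-31.236591 − 6.496)² + (5.036532 − 46.034)²) = 55.718406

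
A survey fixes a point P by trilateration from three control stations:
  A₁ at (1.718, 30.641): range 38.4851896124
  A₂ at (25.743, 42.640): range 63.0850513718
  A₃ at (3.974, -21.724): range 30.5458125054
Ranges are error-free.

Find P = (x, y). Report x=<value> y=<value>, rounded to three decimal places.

x=-19.111 y=-1.721

eq1: (x − 1.718)² + (y − 30.641)² = 38.4851896124²
eq2: (x − 25.743)² + (y − 42.640)² = 63.0850513718²
eq3: (x − 3.974)² + (y + 21.724)² = 30.5458125054²
eq3−eq2, eq3−eq1 (x²,y² cancel):
  43.538·x + 128.728·y = -1053.530248
  -4.512·x + 104.730·y = -93.965605
det = 43.538·104.730 − 128.728·-4.512 = 5140.555476
x = (-1053.530248·104.730 − 128.728·-93.965605) / 5140.555476 = -19.110818
y = (43.538·-93.965605 − -1053.530248·-4.512) / 5140.555476 = -1.720554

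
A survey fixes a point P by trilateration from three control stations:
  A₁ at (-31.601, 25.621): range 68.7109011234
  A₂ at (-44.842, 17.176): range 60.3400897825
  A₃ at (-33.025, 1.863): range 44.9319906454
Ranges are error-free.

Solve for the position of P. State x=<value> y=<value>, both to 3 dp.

x=-38.079 y=-42.784

eq1: (x + 31.601)² + (y − 25.621)² = 68.7109011234²
eq2: (x + 44.842)² + (y − 17.176)² = 60.3400897825²
eq3: (x + 33.025)² + (y − 1.863)² = 44.9319906454²
eq1−eq3, eq1−eq2 (x²,y² cancel):
  -2.848·x − 47.516·y = 2141.366702
  -26.482·x − 16.890·y = 1731.022596
det = -2.848·-16.890 − -47.516·-26.482 = -1210.215992
x = (2141.366702·-16.890 − -47.516·1731.022596) / -1210.215992 = -38.078811
y = (-2.848·1731.022596 − 2141.366702·-26.482) / -1210.215992 = -42.783867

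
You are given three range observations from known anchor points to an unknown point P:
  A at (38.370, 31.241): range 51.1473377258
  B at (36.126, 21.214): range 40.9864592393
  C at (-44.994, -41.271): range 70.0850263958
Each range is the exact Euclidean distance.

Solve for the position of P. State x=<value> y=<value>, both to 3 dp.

eq1: (x − 38.370)² + (y − 31.241)² = 51.1473377258²
eq2: (x − 36.126)² + (y − 21.214)² = 40.9864592393²
eq3: (x + 44.994)² + (y + 41.271)² = 70.0850263958²
eq3−eq1, eq3−eq2 (x²,y² cancel):
  166.728·x + 145.024·y = 1016.362272
  162.240·x + 124.970·y = 1259.387279
det = 166.728·124.970 − 145.024·162.240 = -2692.695600
x = (1016.362272·124.970 − 145.024·1259.387279) / -2692.695600 = 20.658327
y = (166.728·1259.387279 − 1016.362272·162.240) / -2692.695600 = -16.741776

x=20.658 y=-16.742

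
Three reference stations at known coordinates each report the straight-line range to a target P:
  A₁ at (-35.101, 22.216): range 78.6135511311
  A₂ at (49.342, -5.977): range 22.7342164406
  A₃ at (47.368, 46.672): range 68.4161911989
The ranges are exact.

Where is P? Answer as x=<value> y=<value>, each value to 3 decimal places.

x=31.320 y=-19.835

eq1: (x + 35.101)² + (y − 22.216)² = 78.6135511311²
eq2: (x − 49.342)² + (y + 5.977)² = 22.7342164406²
eq3: (x − 47.368)² + (y − 46.672)² = 68.4161911989²
eq1−eq2, eq1−eq3 (x²,y² cancel):
  168.886·x − 56.386·y = 6407.972460
  164.938·x + 48.912·y = 4195.687354
det = 168.886·48.912 − -56.386·164.938 = 17560.746100
x = (6407.972460·48.912 − -56.386·4195.687354) / 17560.746100 = 31.320126
y = (168.886·4195.687354 − 6407.972460·164.938) / 17560.746100 = -19.835450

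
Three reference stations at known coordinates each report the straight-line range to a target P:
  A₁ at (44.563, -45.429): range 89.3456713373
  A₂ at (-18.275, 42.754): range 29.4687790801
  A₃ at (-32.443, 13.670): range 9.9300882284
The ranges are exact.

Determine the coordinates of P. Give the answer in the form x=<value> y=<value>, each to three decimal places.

x=-22.513 y=13.592

eq1: (x − 44.563)² + (y + 45.429)² = 89.3456713373²
eq2: (x + 18.275)² + (y − 42.754)² = 29.4687790801²
eq3: (x + 32.443)² + (y − 13.670)² = 9.9300882284²
eq1−eq2, eq1−eq3 (x²,y² cancel):
  -125.676·x + 176.366·y = 5226.465177
  -154.012·x + 118.198·y = 5073.804473
det = -125.676·118.198 − 176.366·-154.012 = 12307.828544
x = (5226.465177·118.198 − 176.366·5073.804473) / 12307.828544 = -22.513221
y = (-125.676·5073.804473 − 5226.465177·-154.012) / 12307.828544 = 13.591585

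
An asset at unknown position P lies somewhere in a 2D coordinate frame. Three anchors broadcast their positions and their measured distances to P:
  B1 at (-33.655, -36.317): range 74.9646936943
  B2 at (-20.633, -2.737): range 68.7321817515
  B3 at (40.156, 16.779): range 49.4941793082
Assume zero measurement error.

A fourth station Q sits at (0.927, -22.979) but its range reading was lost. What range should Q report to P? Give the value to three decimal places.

eq1: (x + 33.655)² + (y + 36.317)² = 74.9646936943²
eq2: (x + 20.633)² + (y + 2.737)² = 68.7321817515²
eq3: (x − 40.156)² + (y − 16.779)² = 49.4941793082²
eq3−eq1, eq3−eq2 (x²,y² cancel):
  -147.622·x − 106.192·y = -2612.487178
  -121.578·x − 39.032·y = -3735.266342
det = -147.622·-39.032 − -106.192·-121.578 = -7148.629072
x = (-2612.487178·-39.032 − -106.192·-3735.266342) / -7148.629072 = 41.222562
y = (-147.622·-3735.266342 − -2612.487178·-121.578) / -7148.629072 = -32.703686
|P − Q| = √((41.222562 − 0.927)² + (-32.703686 − -22.979)²) = 41.452404

41.452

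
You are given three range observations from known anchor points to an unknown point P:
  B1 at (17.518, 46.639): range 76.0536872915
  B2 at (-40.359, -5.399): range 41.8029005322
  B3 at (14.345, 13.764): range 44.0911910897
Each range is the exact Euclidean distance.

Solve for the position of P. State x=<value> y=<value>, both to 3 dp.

eq1: (x − 17.518)² + (y − 46.639)² = 76.0536872915²
eq2: (x + 40.359)² + (y + 5.399)² = 41.8029005322²
eq3: (x − 14.345)² + (y − 13.764)² = 44.0911910897²
eq2−eq3, eq2−eq1 (x²,y² cancel):
  109.408·x + 38.326·y = -1459.322000
  115.754·x + 104.076·y = -3212.602295
det = 109.408·104.076 − 38.326·115.754 = 6950.359204
x = (-1459.322000·104.076 − 38.326·-3212.602295) / 6950.359204 = -4.137081
y = (109.408·-3212.602295 − -1459.322000·115.754) / 6950.359204 = -26.266561

x=-4.137 y=-26.267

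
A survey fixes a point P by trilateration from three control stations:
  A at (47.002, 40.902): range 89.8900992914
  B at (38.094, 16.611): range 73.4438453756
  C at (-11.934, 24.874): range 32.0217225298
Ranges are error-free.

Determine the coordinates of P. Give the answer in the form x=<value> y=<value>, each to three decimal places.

eq1: (x − 47.002)² + (y − 40.902)² = 89.8900992914²
eq2: (x − 38.094)² + (y − 16.611)² = 73.4438453756²
eq3: (x + 11.934)² + (y − 24.874)² = 32.0217225298²
eq3−eq1, eq3−eq2 (x²,y² cancel):
  117.872·x + 32.056·y = -3933.813861
  100.056·x − 16.526·y = -3402.665785
det = 117.872·-16.526 − 32.056·100.056 = -5155.347808
x = (-3933.813861·-16.526 − 32.056·-3402.665785) / -5155.347808 = -33.768054
y = (117.872·-3402.665785 − -3933.813861·100.056) / -5155.347808 = 1.450405

x=-33.768 y=1.450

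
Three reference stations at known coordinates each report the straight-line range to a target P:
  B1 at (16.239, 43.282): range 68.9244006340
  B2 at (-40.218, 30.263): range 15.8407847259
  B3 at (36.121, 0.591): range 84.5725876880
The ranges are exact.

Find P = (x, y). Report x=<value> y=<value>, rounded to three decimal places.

x=-47.042 y=15.967

eq1: (x − 16.239)² + (y − 43.282)² = 68.9244006340²
eq2: (x + 40.218)² + (y − 30.263)² = 15.8407847259²
eq3: (x − 36.121)² + (y − 0.591)² = 84.5725876880²
eq3−eq1, eq3−eq2 (x²,y² cancel):
  -39.764·x + 85.382·y = 3233.910308
  -152.678·x + 59.344·y = 8129.852899
det = -39.764·59.344 − 85.382·-152.678 = 10676.198180
x = (3233.910308·59.344 − 85.382·8129.852899) / 10676.198180 = -47.042020
y = (-39.764·8129.852899 − 3233.910308·-152.678) / 10676.198180 = 15.967434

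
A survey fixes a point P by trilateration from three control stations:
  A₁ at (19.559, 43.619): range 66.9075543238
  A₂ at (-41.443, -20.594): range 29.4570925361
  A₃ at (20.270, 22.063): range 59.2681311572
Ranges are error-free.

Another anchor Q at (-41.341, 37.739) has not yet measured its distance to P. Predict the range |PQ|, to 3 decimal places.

29.407

eq1: (x − 19.559)² + (y − 43.619)² = 66.9075543238²
eq2: (x + 41.443)² + (y + 20.594)² = 29.4570925361²
eq3: (x − 20.270)² + (y − 22.063)² = 59.2681311572²
eq3−eq2, eq3−eq1 (x²,y² cancel):
  -123.426·x − 85.314·y = 3888.977286
  -1.422·x + 43.112·y = 423.613318
det = -123.426·43.112 − -85.314·-1.422 = -5442.458220
x = (3888.977286·43.112 − -85.314·423.613318) / -5442.458220 = -37.446633
y = (-123.426·423.613318 − 3888.977286·-1.422) / -5442.458220 = 8.590745
|P − Q| = √((-37.446633 − -41.341)² + (8.590745 − 37.739)²) = 29.407259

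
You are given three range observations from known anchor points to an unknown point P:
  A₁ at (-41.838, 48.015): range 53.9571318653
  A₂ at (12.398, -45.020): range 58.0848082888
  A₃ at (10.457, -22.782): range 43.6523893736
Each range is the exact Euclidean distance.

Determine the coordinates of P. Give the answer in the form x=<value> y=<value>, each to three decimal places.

x=-29.150 y=-4.429

eq1: (x + 41.838)² + (y − 48.015)² = 53.9571318653²
eq2: (x − 12.398)² + (y + 45.020)² = 58.0848082888²
eq3: (x − 10.457)² + (y + 22.782)² = 43.6523893736²
eq1−eq3, eq1−eq2 (x²,y² cancel):
  104.590·x − 141.594·y = -2421.649115
  108.472·x − 186.070·y = -2337.820540
det = 104.590·-186.070 − -141.594·108.472 = -4102.076932
x = (-2421.649115·-186.070 − -141.594·-2337.820540) / -4102.076932 = -29.149841
y = (104.590·-2337.820540 − -2421.649115·108.472) / -4102.076932 = -4.429091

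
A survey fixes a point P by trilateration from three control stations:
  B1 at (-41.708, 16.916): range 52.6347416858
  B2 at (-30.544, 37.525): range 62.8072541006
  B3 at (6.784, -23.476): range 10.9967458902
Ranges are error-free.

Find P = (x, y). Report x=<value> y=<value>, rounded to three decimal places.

x=-3.287 y=-19.059

eq1: (x + 41.708)² + (y − 16.916)² = 52.6347416858²
eq2: (x + 30.544)² + (y − 37.525)² = 62.8072541006²
eq3: (x − 6.784)² + (y + 23.476)² = 10.9967458902²
eq2−eq3, eq2−eq1 (x²,y² cancel):
  74.656·x − 122.002·y = 2079.906418
  -22.328·x − 41.218·y = 858.981894
det = 74.656·-41.218 − -122.002·-22.328 = -5801.231664
x = (2079.906418·-41.218 − -122.002·858.981894) / -5801.231664 = -3.286876
y = (74.656·858.981894 − 2079.906418·-22.328) / -5801.231664 = -19.059453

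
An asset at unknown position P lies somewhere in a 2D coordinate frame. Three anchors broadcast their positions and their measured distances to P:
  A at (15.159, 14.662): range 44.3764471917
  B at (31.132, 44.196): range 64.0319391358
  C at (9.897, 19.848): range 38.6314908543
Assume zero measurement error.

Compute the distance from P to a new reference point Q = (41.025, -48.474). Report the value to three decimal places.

eq1: (x − 15.159)² + (y − 14.662)² = 44.3764471917²
eq2: (x − 31.132)² + (y − 44.196)² = 64.0319391358²
eq3: (x − 9.897)² + (y − 19.848)² = 38.6314908543²
eq1−eq3, eq1−eq2 (x²,y² cancel):
  -10.524·x + 10.372·y = 524.001168
  31.946·x + 59.068·y = 346.898151
det = -10.524·59.068 − 10.372·31.946 = -952.975544
x = (524.001168·59.068 − 10.372·346.898151) / -952.975544 = -28.703437
y = (-10.524·346.898151 − 524.001168·31.946) / -952.975544 = 21.396664
|P − Q| = √((-28.703437 − 41.025)² + (21.396664 − -48.474)²) = 98.711522

98.712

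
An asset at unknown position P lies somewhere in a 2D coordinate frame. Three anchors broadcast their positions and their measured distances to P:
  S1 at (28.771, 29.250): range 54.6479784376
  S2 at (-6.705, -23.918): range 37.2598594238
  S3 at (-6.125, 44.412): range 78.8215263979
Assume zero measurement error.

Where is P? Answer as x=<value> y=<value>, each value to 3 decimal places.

eq1: (x − 28.771)² + (y − 29.250)² = 54.6479784376²
eq2: (x + 6.705)² + (y + 23.918)² = 37.2598594238²
eq3: (x + 6.125)² + (y − 44.412)² = 78.8215263979²
eq2−eq1, eq2−eq3 (x²,y² cancel):
  70.952·x + 106.336·y = -531.799231
  1.160·x + 136.660·y = -3431.622279
det = 70.952·136.660 − 106.336·1.160 = 9572.950560
x = (-531.799231·136.660 − 106.336·-3431.622279) / 9572.950560 = 30.526566
y = (70.952·-3431.622279 − -531.799231·1.160) / 9572.950560 = -25.369772

x=30.527 y=-25.370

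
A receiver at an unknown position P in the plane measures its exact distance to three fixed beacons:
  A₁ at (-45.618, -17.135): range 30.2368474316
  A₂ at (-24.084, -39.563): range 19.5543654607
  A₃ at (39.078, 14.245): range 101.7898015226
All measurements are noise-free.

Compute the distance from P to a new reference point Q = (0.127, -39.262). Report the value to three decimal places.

eq1: (x + 45.618)² + (y + 17.135)² = 30.2368474316²
eq2: (x + 24.084)² + (y + 39.563)² = 19.5543654607²
eq3: (x − 39.078)² + (y − 14.245)² = 101.7898015226²
eq1−eq2, eq1−eq3 (x²,y² cancel):
  43.068·x − 44.856·y = 302.553610
  169.392·x + 62.760·y = -10091.496791
det = 43.068·62.760 − -44.856·169.392 = 10301.195232
x = (302.553610·62.760 − -44.856·-10091.496791) / 10301.195232 = -42.099573
y = (43.068·-10091.496791 − 302.553610·169.392) / 10301.195232 = -47.166444
|P − Q| = √((-42.099573 − 0.127)² + (-47.166444 − -39.262)²) = 42.960024

42.960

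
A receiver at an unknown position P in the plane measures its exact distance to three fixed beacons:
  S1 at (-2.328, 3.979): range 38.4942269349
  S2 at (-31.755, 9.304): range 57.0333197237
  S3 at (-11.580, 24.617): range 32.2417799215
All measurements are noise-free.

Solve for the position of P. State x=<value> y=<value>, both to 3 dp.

eq1: (x + 2.328)² + (y − 3.979)² = 38.4942269349²
eq2: (x + 31.755)² + (y − 9.304)² = 57.0333197237²
eq3: (x + 11.580)² + (y − 24.617)² = 32.2417799215²
eq3−eq2, eq3−eq1 (x²,y² cancel):
  -40.350·x − 30.626·y = -1858.415834
  18.504·x − 41.276·y = -1161.114199
det = -40.350·-41.276 − -30.626·18.504 = 2232.190104
x = (-1858.415834·-41.276 − -30.626·-1161.114199) / 2232.190104 = 18.433774
y = (-40.350·-1161.114199 − -1858.415834·18.504) / 2232.190104 = 36.394340

x=18.434 y=36.394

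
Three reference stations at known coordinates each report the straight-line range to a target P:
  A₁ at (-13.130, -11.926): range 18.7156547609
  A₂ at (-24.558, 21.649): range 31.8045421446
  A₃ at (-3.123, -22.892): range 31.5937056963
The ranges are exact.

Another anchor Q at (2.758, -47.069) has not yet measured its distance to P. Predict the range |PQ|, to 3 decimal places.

eq1: (x + 13.130)² + (y + 11.926)² = 18.7156547609²
eq2: (x + 24.558)² + (y − 21.649)² = 31.8045421446²
eq3: (x + 3.123)² + (y + 22.892)² = 31.5937056963²
eq3−eq2, eq3−eq1 (x²,y² cancel):
  -42.870·x + 89.082·y = 524.611111
  -20.014·x + 21.932·y = 428.716089
det = -42.870·21.932 − 89.082·-20.014 = 842.662308
x = (524.611111·21.932 − 89.082·428.716089) / 842.662308 = -31.667627
y = (-42.870·428.716089 − 524.611111·-20.014) / 842.662308 = -9.350711
|P − Q| = √((-31.667627 − 2.758)² + (-9.350711 − -47.069)²) = 51.066556

51.067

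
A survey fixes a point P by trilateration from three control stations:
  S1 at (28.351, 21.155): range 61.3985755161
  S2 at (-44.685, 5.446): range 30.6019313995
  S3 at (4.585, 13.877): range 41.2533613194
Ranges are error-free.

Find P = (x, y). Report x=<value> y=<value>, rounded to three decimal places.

x=-31.849 y=33.226

eq1: (x − 28.351)² + (y − 21.155)² = 61.3985755161²
eq2: (x + 44.685)² + (y − 5.446)² = 30.6019313995²
eq3: (x − 4.585)² + (y − 13.877)² = 41.2533613194²
eq1−eq2, eq1−eq3 (x²,y² cancel):
  -146.072·x − 31.418·y = 3608.401785
  -47.532·x − 14.556·y = 1030.225383
det = -146.072·-14.556 − -31.418·-47.532 = 632.863656
x = (3608.401785·-14.556 − -31.418·1030.225383) / 632.863656 = -31.849317
y = (-146.072·1030.225383 − 3608.401785·-47.532) / 632.863656 = 33.225911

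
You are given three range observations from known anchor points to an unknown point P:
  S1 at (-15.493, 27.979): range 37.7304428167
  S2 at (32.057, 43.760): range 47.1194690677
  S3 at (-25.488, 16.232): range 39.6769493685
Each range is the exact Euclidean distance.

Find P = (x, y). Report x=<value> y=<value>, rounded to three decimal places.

x=11.330 y=1.444

eq1: (x + 15.493)² + (y − 27.979)² = 37.7304428167²
eq2: (x − 32.057)² + (y − 43.760)² = 47.1194690677²
eq3: (x + 25.488)² + (y − 16.232)² = 39.6769493685²
eq1−eq3, eq1−eq2 (x²,y² cancel):
  -19.990·x − 23.494·y = -260.415518
  95.100·x + 31.562·y = 1123.073309
det = -19.990·31.562 − -23.494·95.100 = 1603.355020
x = (-260.415518·31.562 − -23.494·1123.073309) / 1603.355020 = 11.330148
y = (-19.990·1123.073309 − -260.415518·95.100) / 1603.355020 = 1.444022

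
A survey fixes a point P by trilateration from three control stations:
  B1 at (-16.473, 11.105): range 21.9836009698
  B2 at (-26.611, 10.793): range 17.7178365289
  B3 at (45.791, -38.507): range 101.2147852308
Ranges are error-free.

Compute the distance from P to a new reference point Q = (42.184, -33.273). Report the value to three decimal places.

95.068

eq1: (x + 16.473)² + (y − 11.105)² = 21.9836009698²
eq2: (x + 26.611)² + (y − 10.793)² = 17.7178365289²
eq3: (x − 45.791)² + (y + 38.507)² = 101.2147852308²
eq2−eq1, eq2−eq3 (x²,y² cancel):
  20.276·x + 0.624·y = -599.310396
  144.804·x − 98.600·y = -7175.540458
det = 20.276·-98.600 − 0.624·144.804 = -2089.571296
x = (-599.310396·-98.600 − 0.624·-7175.540458) / -2089.571296 = -30.422289
y = (20.276·-7175.540458 − -599.310396·144.804) / -2089.571296 = 28.096058
|P − Q| = √((-30.422289 − 42.184)² + (28.096058 − -33.273)²) = 95.067526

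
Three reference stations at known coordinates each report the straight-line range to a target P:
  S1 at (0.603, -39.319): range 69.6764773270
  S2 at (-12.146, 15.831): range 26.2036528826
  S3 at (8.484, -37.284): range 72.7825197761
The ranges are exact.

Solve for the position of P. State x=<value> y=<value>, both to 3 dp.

x=-38.209 y=18.547

eq1: (x − 0.603)² + (y + 39.319)² = 69.6764773270²
eq2: (x + 12.146)² + (y − 15.831)² = 26.2036528826²
eq3: (x − 8.484)² + (y + 37.284)² = 72.7825197761²
eq3−eq2, eq3−eq1 (x²,y² cancel):
  -41.260·x + 106.230·y = 3546.734726
  -15.762·x − 4.070·y = 526.756150
det = -41.260·-4.070 − 106.230·-15.762 = 1842.325460
x = (3546.734726·-4.070 − 106.230·526.756150) / 1842.325460 = -38.208513
y = (-41.260·526.756150 − 3546.734726·-15.762) / 1842.325460 = 18.547035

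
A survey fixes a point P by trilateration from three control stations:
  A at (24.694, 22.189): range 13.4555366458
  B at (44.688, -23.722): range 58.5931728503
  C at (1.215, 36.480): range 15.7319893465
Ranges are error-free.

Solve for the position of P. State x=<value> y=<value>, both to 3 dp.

x=11.443 y=24.527

eq1: (x − 24.694)² + (y − 22.189)² = 13.4555366458²
eq2: (x − 44.688)² + (y + 23.722)² = 58.5931728503²
eq3: (x − 1.215)² + (y − 36.480)² = 15.7319893465²
eq3−eq1, eq3−eq2 (x²,y² cancel):
  46.958·x − 28.582·y = -163.677246
  86.946·x − 120.404·y = -1958.180413
det = 46.958·-120.404 − -28.582·86.946 = -3168.840460
x = (-163.677246·-120.404 − -28.582·-1958.180413) / -3168.840460 = 11.443087
y = (46.958·-1958.180413 − -163.677246·86.946) / -3168.840460 = 24.526686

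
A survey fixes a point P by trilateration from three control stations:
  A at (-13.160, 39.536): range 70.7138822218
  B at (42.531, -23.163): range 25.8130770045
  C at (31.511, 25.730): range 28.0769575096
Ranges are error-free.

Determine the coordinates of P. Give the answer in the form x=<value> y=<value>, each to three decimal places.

eq1: (x + 13.160)² + (y − 39.536)² = 70.7138822218²
eq2: (x − 42.531)² + (y + 23.163)² = 25.8130770045²
eq3: (x − 31.511)² + (y − 25.730)² = 28.0769575096²
eq3−eq1, eq3−eq2 (x²,y² cancel):
  -89.342·x + 27.612·y = -4130.832721
  22.040·x − 97.786·y = 812.435108
det = -89.342·-97.786 − 27.612·22.040 = 8127.828332
x = (-4130.832721·-97.786 − 27.612·812.435108) / 8127.828332 = 46.938079
y = (-89.342·812.435108 − -4130.832721·22.040) / 8127.828332 = 2.271083

x=46.938 y=2.271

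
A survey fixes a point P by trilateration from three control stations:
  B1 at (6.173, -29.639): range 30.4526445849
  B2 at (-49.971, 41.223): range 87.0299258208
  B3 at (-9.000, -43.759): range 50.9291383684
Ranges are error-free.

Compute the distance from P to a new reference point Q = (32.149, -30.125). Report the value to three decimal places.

26.598

eq1: (x − 6.173)² + (y + 29.639)² = 30.4526445849²
eq2: (x + 49.971)² + (y − 41.223)² = 87.0299258208²
eq3: (x + 9.000)² + (y + 43.759)² = 50.9291383684²
eq2−eq1, eq2−eq3 (x²,y² cancel):
  112.288·x − 141.724·y = 3366.984106
  81.942·x − 169.964·y = 2779.844364
det = 112.288·-169.964 − -141.724·81.942 = -7471.769624
x = (3366.984106·-169.964 − -141.724·2779.844364) / -7471.769624 = 23.862543
y = (112.288·2779.844364 − 3366.984106·81.942) / -7471.769624 = -4.851026
|P − Q| = √((23.862543 − 32.149)² + (-4.851026 − -30.125)²) = 26.597727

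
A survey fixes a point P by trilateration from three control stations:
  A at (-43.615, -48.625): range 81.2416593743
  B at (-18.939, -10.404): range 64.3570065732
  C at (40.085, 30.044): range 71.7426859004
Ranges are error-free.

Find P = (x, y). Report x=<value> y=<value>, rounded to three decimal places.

eq1: (x + 43.615)² + (y + 48.625)² = 81.2416593743²
eq2: (x + 18.939)² + (y + 10.404)² = 64.3570065732²
eq3: (x − 40.085)² + (y − 30.044)² = 71.7426859004²
eq1−eq3, eq1−eq2 (x²,y² cancel):
  167.400·x + 157.338·y = -304.015451
  49.352·x + 76.442·y = -1341.346990
det = 167.400·76.442 − 157.338·49.352 = 5031.445824
x = (-304.015451·76.442 − 157.338·-1341.346990) / 5031.445824 = 37.326309
y = (167.400·-1341.346990 − -304.015451·49.352) / 5031.445824 = -41.645627

x=37.326 y=-41.646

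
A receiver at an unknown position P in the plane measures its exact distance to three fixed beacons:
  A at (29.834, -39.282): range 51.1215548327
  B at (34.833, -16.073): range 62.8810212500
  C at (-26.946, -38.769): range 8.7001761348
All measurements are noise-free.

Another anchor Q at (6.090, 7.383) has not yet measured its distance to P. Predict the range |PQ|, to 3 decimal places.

eq1: (x − 29.834)² + (y + 39.282)² = 51.1215548327²
eq2: (x − 34.833)² + (y + 16.073)² = 62.8810212500²
eq3: (x + 26.946)² + (y + 38.769)² = 8.7001761348²
eq3−eq1, eq3−eq2 (x²,y² cancel):
  113.560·x − 1.026·y = -2333.699501
  123.558·x + 45.392·y = -4635.772828
det = 113.560·45.392 − -1.026·123.558 = 5281.486028
x = (-2333.699501·45.392 − -1.026·-4635.772828) / 5281.486028 = -20.957660
y = (113.560·-4635.772828 − -2333.699501·123.558) / 5281.486028 = -45.080327
|P − Q| = √((-20.957660 − 6.090)² + (-45.080327 − 7.383)²) = 59.025221

59.025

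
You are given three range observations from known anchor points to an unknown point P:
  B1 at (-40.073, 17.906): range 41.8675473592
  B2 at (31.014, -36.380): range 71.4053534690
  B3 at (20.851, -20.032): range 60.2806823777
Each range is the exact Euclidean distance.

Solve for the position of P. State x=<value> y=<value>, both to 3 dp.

eq1: (x + 40.073)² + (y − 17.906)² = 41.8675473592²
eq2: (x − 31.014)² + (y + 36.380)² = 71.4053534690²
eq3: (x − 20.851)² + (y + 20.032)² = 60.2806823777²
eq1−eq3, eq1−eq2 (x²,y² cancel):
  121.848·x − 75.876·y = -2971.294086
  142.174·x − 108.572·y = -2986.930551
det = 121.848·-108.572 − -75.876·142.174 = -2441.686632
x = (-2971.294086·-108.572 − -75.876·-2986.930551) / -2441.686632 = -39.301931
y = (121.848·-2986.930551 − -2971.294086·142.174) / -2441.686632 = -23.954446

x=-39.302 y=-23.954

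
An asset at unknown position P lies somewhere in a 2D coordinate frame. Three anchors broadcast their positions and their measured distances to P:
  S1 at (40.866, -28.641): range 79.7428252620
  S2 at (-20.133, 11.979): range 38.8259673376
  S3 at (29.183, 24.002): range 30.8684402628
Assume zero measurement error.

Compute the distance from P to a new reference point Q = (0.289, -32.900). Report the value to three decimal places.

eq1: (x − 40.866)² + (y + 28.641)² = 79.7428252620²
eq2: (x + 20.133)² + (y − 11.979)² = 38.8259673376²
eq3: (x − 29.183)² + (y − 24.002)² = 30.8684402628²
eq1−eq3, eq1−eq2 (x²,y² cancel):
  -23.366·x + 105.286·y = 4343.464233
  -121.998·x + 81.240·y = 2909.959734
det = -23.366·81.240 − 105.286·-121.998 = 10946.427588
x = (4343.464233·81.240 − 105.286·2909.959734) / 10946.427588 = 4.246592
y = (-23.366·2909.959734 − 4343.464233·-121.998) / 10946.427588 = 42.196399
|P − Q| = √((4.246592 − 0.289)² + (42.196399 − -32.900)²) = 75.200610

75.201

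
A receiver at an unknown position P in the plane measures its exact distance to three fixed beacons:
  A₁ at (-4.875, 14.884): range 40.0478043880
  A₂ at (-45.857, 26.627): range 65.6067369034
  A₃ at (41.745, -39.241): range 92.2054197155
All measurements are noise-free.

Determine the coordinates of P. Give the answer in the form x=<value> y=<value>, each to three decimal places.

x=15.737 y=49.220

eq1: (x + 4.875)² + (y − 14.884)² = 40.0478043880²
eq2: (x + 45.857)² + (y − 26.627)² = 65.6067369034²
eq3: (x − 41.745)² + (y + 39.241)² = 92.2054197155²
eq3−eq2, eq3−eq1 (x²,y² cancel):
  -175.204·x + 131.736·y = 3726.955970
  -93.240·x + 108.250·y = 3860.810764
det = -175.204·108.250 − 131.736·-93.240 = -6682.768360
x = (3726.955970·108.250 − 131.736·3860.810764) / -6682.768360 = 15.736709
y = (-175.204·3860.810764 − 3726.955970·-93.240) / -6682.768360 = 49.220338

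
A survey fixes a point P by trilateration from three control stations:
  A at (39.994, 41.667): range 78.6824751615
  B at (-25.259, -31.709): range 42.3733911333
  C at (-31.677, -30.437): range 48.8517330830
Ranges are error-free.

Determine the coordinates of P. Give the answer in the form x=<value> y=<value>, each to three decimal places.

eq1: (x − 39.994)² + (y − 41.667)² = 78.6824751615²
eq2: (x + 25.259)² + (y + 31.709)² = 42.3733911333²
eq3: (x + 31.677)² + (y + 30.437)² = 48.8517330830²
eq2−eq3, eq2−eq1 (x²,y² cancel):
  -12.836·x + 2.544·y = -304.622013
  130.506·x + 146.752·y = -2703.246458
det = -12.836·146.752 − 2.544·130.506 = -2215.715936
x = (-304.622013·146.752 − 2.544·-2703.246458) / -2215.715936 = 17.072058
y = (-12.836·-2703.246458 − -304.622013·130.506) / -2215.715936 = -33.602625

x=17.072 y=-33.603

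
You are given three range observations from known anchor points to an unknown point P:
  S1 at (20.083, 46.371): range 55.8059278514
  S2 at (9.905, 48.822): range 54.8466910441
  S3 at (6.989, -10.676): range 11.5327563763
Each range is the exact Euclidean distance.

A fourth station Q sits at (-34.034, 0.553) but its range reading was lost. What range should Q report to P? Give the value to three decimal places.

eq1: (x − 20.083)² + (y − 46.371)² = 55.8059278514²
eq2: (x − 9.905)² + (y − 48.822)² = 54.8466910441²
eq3: (x − 6.989)² + (y + 10.676)² = 11.5327563763²
eq3−eq1, eq3−eq2 (x²,y² cancel):
  26.188·x + 114.094·y = -590.523681
  5.832·x + 118.996·y = -556.281437
det = 26.188·118.996 − 114.094·5.832 = 2450.871040
x = (-590.523681·118.996 − 114.094·-556.281437) / 2450.871040 = -2.775169
y = (26.188·-556.281437 − -590.523681·5.832) / 2450.871040 = -4.538780
|P − Q| = √((-2.775169 − -34.034)² + (-4.538780 − 0.553)²) = 31.670818

31.671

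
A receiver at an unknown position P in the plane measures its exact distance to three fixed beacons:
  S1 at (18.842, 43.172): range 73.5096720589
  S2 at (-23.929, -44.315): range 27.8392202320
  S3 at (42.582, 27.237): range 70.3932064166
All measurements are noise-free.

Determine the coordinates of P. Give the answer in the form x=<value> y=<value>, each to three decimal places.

eq1: (x − 18.842)² + (y − 43.172)² = 73.5096720589²
eq2: (x + 23.929)² + (y + 44.315)² = 27.8392202320²
eq3: (x − 42.582)² + (y − 27.237)² = 70.3932064166²
eq3−eq2, eq3−eq1 (x²,y² cancel):
  -133.022·x − 143.104·y = 4161.516699
  -47.480·x + 31.870·y = -784.706722
det = -133.022·31.870 − -143.104·-47.480 = -11033.989060
x = (4161.516699·31.870 − -143.104·-784.706722) / -11033.989060 = -1.842748
y = (-133.022·-784.706722 − 4161.516699·-47.480) / -11033.989060 = -27.367443

x=-1.843 y=-27.367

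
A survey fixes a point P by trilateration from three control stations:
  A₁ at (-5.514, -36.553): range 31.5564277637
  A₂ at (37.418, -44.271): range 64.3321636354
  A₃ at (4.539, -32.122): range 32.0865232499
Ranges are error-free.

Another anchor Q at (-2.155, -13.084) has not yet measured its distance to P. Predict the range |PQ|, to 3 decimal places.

eq1: (x + 5.514)² + (y + 36.553)² = 31.5564277637²
eq2: (x − 37.418)² + (y + 44.271)² = 64.3321636354²
eq3: (x − 4.539)² + (y + 32.122)² = 32.0865232499²
eq2−eq1, eq2−eq3 (x²,y² cancel):
  -85.864·x + 15.436·y = 1149.316985
  -65.758·x + 24.298·y = 801.479544
det = -85.864·24.298 − 15.436·-65.758 = -1071.282984
x = (1149.316985·24.298 − 15.436·801.479544) / -1071.282984 = -14.519474
y = (-85.864·801.479544 − 1149.316985·-65.758) / -1071.282984 = -6.308834
|P − Q| = √((-14.519474 − -2.155)² + (-6.308834 − -13.084)²) = 14.099046

14.099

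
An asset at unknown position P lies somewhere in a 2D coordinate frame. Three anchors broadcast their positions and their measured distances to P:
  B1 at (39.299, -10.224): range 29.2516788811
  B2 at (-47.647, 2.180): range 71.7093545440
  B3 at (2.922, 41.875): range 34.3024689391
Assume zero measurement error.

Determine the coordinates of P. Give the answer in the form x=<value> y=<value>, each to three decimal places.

eq1: (x − 39.299)² + (y + 10.224)² = 29.2516788811²
eq2: (x + 47.647)² + (y − 2.180)² = 71.7093545440²
eq3: (x − 2.922)² + (y − 41.875)² = 34.3024689391²
eq1−eq2, eq1−eq3 (x²,y² cancel):
  -173.892·x + 24.808·y = -3660.523380
  -72.754·x + 104.198·y = -207.886526
det = -173.892·104.198 − 24.808·-72.754 = -16314.317384
x = (-3660.523380·104.198 − 24.808·-207.886526) / -16314.317384 = 23.063298
y = (-173.892·-207.886526 − -3660.523380·-72.754) / -16314.317384 = 14.108339

x=23.063 y=14.108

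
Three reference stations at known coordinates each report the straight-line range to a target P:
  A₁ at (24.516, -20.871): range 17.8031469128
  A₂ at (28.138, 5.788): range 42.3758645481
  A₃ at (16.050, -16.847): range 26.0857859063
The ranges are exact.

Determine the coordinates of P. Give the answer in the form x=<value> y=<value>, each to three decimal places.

eq1: (x − 24.516)² + (y + 20.871)² = 17.8031469128²
eq2: (x − 28.138)² + (y − 5.788)² = 42.3758645481²
eq3: (x − 16.050)² + (y + 16.847)² = 26.0857859063²
eq1−eq3, eq1−eq2 (x²,y² cancel):
  -16.932·x + 8.048·y = -858.725174
  7.244·x + 53.318·y = -1690.146765
det = -16.932·53.318 − 8.048·7.244 = -961.080088
x = (-858.725174·53.318 − 8.048·-1690.146765) / -961.080088 = 33.486499
y = (-16.932·-1690.146765 − -858.725174·7.244) / -961.080088 = -36.248977

x=33.486 y=-36.249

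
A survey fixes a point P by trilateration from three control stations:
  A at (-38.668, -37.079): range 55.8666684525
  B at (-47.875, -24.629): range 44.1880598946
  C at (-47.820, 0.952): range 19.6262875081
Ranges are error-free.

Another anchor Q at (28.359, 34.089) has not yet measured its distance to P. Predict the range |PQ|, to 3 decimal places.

69.674

eq1: (x + 38.668)² + (y + 37.079)² = 55.8666684525²
eq2: (x + 47.875)² + (y + 24.629)² = 44.1880598946²
eq3: (x + 47.820)² + (y − 0.952)² = 19.6262875081²
eq1−eq3, eq1−eq2 (x²,y² cancel):
  -18.304·x + 76.062·y = 2153.485722
  -18.414·x + 24.900·y = 1197.036808
det = -18.304·24.900 − 76.062·-18.414 = 944.836068
x = (2153.485722·24.900 − 76.062·1197.036808) / 944.836068 = -39.612395
y = (-18.304·1197.036808 − 2153.485722·-18.414) / 944.836068 = 18.779686
|P − Q| = √((-39.612395 − 28.359)² + (18.779686 − 34.089)²) = 69.674139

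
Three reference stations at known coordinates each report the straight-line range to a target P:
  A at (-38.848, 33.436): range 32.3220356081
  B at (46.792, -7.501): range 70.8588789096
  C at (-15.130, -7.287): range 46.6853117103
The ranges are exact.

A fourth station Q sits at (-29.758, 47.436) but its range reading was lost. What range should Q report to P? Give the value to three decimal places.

eq1: (x + 38.848)² + (y − 33.436)² = 32.3220356081²
eq2: (x − 46.792)² + (y + 7.501)² = 70.8588789096²
eq3: (x + 15.130)² + (y + 7.287)² = 46.6853117103²
eq1−eq3, eq1−eq2 (x²,y² cancel):
  47.436·x − 81.446·y = -3479.920275
  171.280·x − 81.874·y = -4357.643669
det = 47.436·-81.874 − -81.446·171.280 = 10066.295816
x = (-3479.920275·-81.874 − -81.446·-4357.643669) / 10066.295816 = -6.953665
y = (47.436·-4357.643669 − -3479.920275·171.280) / 10066.295816 = 38.676745
|P − Q| = √((-6.953665 − -29.758)² + (38.676745 − 47.436)²) = 24.428717

24.429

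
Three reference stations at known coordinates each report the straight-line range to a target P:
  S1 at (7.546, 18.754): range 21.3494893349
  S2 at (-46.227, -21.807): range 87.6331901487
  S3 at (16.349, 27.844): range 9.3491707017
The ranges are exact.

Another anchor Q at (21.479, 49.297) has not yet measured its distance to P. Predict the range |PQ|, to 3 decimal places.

12.722

eq1: (x − 7.546)² + (y − 18.754)² = 21.3494893349²
eq2: (x + 46.227)² + (y + 21.807)² = 87.6331901487²
eq3: (x − 16.349)² + (y − 27.844)² = 9.3491707017²
eq2−eq1, eq2−eq3 (x²,y² cancel):
  107.546·x + 81.122·y = 5019.949175
  125.152·x + 99.302·y = 6022.266382
det = 107.546·99.302 − 81.122·125.152 = 526.952348
x = (5019.949175·99.302 − 81.122·6022.266382) / 526.952348 = 18.887286
y = (107.546·6022.266382 − 5019.949175·125.152) / 526.952348 = 36.842005
|P − Q| = √((18.887286 − 21.479)² + (36.842005 − 49.297)²) = 12.721787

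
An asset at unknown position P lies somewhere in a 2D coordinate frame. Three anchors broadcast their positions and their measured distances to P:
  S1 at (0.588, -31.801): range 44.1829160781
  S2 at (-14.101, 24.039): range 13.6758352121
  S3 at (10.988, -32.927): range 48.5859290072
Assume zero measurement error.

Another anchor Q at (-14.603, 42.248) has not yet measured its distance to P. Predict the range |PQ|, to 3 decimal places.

eq1: (x − 0.588)² + (y + 31.801)² = 44.1829160781²
eq2: (x + 14.101)² + (y − 24.039)² = 13.6758352121²
eq3: (x − 10.988)² + (y + 32.927)² = 48.5859290072²
eq2−eq1, eq2−eq3 (x²,y² cancel):
  29.378·x − 111.680·y = -1530.163981
  50.178·x − 113.932·y = -1745.352278
det = 29.378·-113.932 − -111.680·50.178 = 2256.784744
x = (-1530.163981·-113.932 − -111.680·-1745.352278) / 2256.784744 = -9.121960
y = (29.378·-1745.352278 − -1530.163981·50.178) / 2256.784744 = 11.301746
|P − Q| = √((-9.121960 − -14.603)² + (11.301746 − 42.248)²) = 31.427892

31.428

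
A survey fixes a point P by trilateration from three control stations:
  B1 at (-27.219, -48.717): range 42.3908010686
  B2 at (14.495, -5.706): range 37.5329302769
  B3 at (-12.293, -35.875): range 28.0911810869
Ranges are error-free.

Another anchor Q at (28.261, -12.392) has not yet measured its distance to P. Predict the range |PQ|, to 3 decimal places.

eq1: (x + 27.219)² + (y + 48.717)² = 42.3908010686²
eq2: (x − 14.495)² + (y + 5.706)² = 37.5329302769²
eq3: (x + 12.293)² + (y + 35.875)² = 28.0911810869²
eq3−eq2, eq3−eq1 (x²,y² cancel):
  53.576·x + 60.338·y = -1815.076413
  -29.852·x − 25.684·y = 668.221016
det = 53.576·-25.684 − 60.338·-29.852 = 425.163992
x = (-1815.076413·-25.684 − 60.338·668.221016) / 425.163992 = 14.816172
y = (53.576·668.221016 − -1815.076413·-29.852) / 425.163992 = -43.237556
|P − Q| = √((14.816172 − 28.261)² + (-43.237556 − -12.392)²) = 33.648354

33.648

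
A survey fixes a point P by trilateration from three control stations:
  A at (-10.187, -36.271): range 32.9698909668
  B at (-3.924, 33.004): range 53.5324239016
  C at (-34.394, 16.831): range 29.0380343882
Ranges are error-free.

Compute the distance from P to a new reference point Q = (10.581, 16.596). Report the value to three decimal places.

eq1: (x + 10.187)² + (y + 36.271)² = 32.9698909668²
eq2: (x + 3.924)² + (y − 33.004)² = 53.5324239016²
eq3: (x + 34.394)² + (y − 16.831)² = 29.0380343882²
eq2−eq3, eq2−eq1 (x²,y² cancel):
  -60.940·x − 32.346·y = 2384.080973
  -12.526·x − 138.550·y = 2093.405316
det = -60.940·-138.550 − -32.346·-12.526 = 8038.071004
x = (2384.080973·-138.550 − -32.346·2093.405316) / 8038.071004 = -32.669670
y = (-60.940·2093.405316 − 2384.080973·-12.526) / 8038.071004 = -12.155792
|P − Q| = √((-32.669670 − 10.581)² + (-12.155792 − 16.596)²) = 51.935403

51.935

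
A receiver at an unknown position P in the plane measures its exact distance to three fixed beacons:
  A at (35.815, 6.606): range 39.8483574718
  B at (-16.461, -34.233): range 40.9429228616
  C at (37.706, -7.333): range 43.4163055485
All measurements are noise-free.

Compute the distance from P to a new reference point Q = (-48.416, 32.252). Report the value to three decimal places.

eq1: (x − 35.815)² + (y − 6.606)² = 39.8483574718²
eq2: (x + 16.461)² + (y + 34.233)² = 40.9429228616²
eq3: (x − 37.706)² + (y + 7.333)² = 43.4163055485²
eq3−eq2, eq3−eq1 (x²,y² cancel):
  -108.334·x − 53.800·y = 176.000140
  -3.782·x + 27.878·y = 147.922130
det = -108.334·27.878 − -53.800·-3.782 = -3223.606852
x = (176.000140·27.878 − -53.800·147.922130) / -3223.606852 = -3.990791
y = (-108.334·147.922130 − 176.000140·-3.782) / -3223.606852 = 4.764652
|P − Q| = √((-3.990791 − -48.416)² + (4.764652 − 32.252)²) = 52.241301

52.241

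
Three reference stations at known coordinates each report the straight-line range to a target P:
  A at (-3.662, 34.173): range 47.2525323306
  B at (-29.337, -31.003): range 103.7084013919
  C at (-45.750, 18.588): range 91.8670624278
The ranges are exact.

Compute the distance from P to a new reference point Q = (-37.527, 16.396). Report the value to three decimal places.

eq1: (x + 3.662)² + (y − 34.173)² = 47.2525323306²
eq2: (x + 29.337)² + (y + 31.003)² = 103.7084013919²
eq3: (x + 45.750)² + (y − 18.588)² = 91.8670624278²
eq2−eq3, eq2−eq1 (x²,y² cancel):
  -32.826·x + 99.182·y = 2932.606026
  51.350·x + 130.352·y = 7881.989303
det = -32.826·130.352 − 99.182·51.350 = -9371.930452
x = (2932.606026·130.352 − 99.182·7881.989303) / -9371.930452 = 42.625199
y = (-32.826·7881.989303 − 2932.606026·51.350) / -9371.930452 = 43.675474
|P − Q| = √((42.625199 − -37.527)² + (43.675474 − 16.396)²) = 84.667259

84.667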